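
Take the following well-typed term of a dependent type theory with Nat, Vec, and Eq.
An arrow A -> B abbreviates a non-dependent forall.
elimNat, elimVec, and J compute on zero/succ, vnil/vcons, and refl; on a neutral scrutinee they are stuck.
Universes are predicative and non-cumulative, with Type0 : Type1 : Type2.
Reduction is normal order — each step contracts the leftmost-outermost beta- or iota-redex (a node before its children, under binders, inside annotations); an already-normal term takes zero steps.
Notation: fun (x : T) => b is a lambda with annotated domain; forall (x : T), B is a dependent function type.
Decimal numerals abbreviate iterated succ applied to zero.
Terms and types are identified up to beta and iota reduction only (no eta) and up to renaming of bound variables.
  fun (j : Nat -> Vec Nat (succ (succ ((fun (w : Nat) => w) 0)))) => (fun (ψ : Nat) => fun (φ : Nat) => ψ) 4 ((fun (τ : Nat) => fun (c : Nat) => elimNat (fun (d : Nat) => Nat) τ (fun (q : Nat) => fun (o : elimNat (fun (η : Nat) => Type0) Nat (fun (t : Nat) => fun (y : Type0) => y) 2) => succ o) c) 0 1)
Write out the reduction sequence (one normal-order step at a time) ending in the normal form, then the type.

normal-order reduction sequence:
  fun (j : Nat -> Vec Nat (succ (succ ((fun (w : Nat) => w) 0)))) => (fun (ψ : Nat) => fun (φ : Nat) => ψ) 4 ((fun (τ : Nat) => fun (c : Nat) => elimNat (fun (d : Nat) => Nat) τ (fun (q : Nat) => fun (o : elimNat (fun (η : Nat) => Type0) Nat (fun (t : Nat) => fun (y : Type0) => y) 2) => succ o) c) 0 1)
  ~> fun (j : Nat -> Vec Nat 2) => (fun (w : Nat) => fun (ψ : Nat) => w) 4 ((fun (φ : Nat) => fun (τ : Nat) => elimNat (fun (c : Nat) => Nat) φ (fun (d : Nat) => fun (q : elimNat (fun (o : Nat) => Type0) Nat (fun (η : Nat) => fun (t : Type0) => t) 2) => succ q) τ) 0 1)
  ~> fun (j : Nat -> Vec Nat 2) => (fun (w : Nat) => 4) ((fun (ψ : Nat) => fun (φ : Nat) => elimNat (fun (τ : Nat) => Nat) ψ (fun (c : Nat) => fun (d : elimNat (fun (q : Nat) => Type0) Nat (fun (o : Nat) => fun (η : Type0) => η) 2) => succ d) φ) 0 1)
  ~> fun (j : Nat -> Vec Nat 2) => 4
inferred type:
  (Nat -> Vec Nat 2) -> Nat


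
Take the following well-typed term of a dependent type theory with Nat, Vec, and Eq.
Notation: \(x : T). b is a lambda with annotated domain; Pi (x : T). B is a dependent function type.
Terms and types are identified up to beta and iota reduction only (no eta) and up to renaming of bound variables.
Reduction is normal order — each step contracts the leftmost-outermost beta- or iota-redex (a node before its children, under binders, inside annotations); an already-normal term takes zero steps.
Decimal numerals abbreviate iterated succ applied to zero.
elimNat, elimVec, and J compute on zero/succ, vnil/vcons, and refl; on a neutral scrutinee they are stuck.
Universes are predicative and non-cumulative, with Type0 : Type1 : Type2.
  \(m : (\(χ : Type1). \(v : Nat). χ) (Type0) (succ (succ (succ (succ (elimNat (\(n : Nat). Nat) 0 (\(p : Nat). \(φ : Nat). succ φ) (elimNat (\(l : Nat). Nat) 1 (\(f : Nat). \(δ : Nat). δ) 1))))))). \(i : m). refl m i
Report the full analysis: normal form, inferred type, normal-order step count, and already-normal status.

resulting normal form:
  \(m : Type0). \(χ : m). refl m χ
inferred type:
  Pi (m : Type0). Pi (χ : m). Eq m χ χ
steps to reach normal form (normal order): 2
term was already normal: no
first contracted redex: a beta-redex


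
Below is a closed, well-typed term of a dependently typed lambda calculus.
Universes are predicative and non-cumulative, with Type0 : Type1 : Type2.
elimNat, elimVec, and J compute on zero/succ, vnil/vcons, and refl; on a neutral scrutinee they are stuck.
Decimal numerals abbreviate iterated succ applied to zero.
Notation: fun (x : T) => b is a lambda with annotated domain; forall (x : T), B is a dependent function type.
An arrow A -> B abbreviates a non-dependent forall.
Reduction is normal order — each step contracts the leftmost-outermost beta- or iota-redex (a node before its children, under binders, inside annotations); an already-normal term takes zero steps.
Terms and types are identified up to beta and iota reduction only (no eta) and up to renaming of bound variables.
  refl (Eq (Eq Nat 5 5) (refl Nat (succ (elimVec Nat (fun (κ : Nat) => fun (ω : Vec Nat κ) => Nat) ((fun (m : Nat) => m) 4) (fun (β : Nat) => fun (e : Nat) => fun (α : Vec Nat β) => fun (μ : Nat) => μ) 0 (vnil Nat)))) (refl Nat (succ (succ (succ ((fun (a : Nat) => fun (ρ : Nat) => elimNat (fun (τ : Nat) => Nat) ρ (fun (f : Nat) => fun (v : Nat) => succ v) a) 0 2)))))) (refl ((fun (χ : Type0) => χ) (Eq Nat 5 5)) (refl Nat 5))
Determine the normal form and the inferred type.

normal form:
  refl (Eq (Eq Nat 5 5) (refl Nat 5) (refl Nat 5)) (refl (Eq Nat 5 5) (refl Nat 5))
type:
  Eq (Eq (Eq Nat 5 5) (refl Nat 5) (refl Nat 5)) (refl (Eq Nat 5 5) (refl Nat 5)) (refl (Eq Nat 5 5) (refl Nat 5))


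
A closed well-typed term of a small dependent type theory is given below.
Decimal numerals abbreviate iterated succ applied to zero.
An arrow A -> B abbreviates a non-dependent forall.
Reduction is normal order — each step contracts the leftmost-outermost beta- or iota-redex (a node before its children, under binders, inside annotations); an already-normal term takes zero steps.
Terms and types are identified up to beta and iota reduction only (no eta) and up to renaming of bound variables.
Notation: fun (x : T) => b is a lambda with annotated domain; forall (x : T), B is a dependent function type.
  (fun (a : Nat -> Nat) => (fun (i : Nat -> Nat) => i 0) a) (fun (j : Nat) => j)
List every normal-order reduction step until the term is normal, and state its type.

reduction (normal order):
  (fun (a : Nat -> Nat) => (fun (i : Nat -> Nat) => i 0) a) (fun (j : Nat) => j)
  ~> (fun (a : Nat -> Nat) => a 0) (fun (i : Nat) => i)
  ~> (fun (a : Nat) => a) 0
  ~> 0
type:
  Nat


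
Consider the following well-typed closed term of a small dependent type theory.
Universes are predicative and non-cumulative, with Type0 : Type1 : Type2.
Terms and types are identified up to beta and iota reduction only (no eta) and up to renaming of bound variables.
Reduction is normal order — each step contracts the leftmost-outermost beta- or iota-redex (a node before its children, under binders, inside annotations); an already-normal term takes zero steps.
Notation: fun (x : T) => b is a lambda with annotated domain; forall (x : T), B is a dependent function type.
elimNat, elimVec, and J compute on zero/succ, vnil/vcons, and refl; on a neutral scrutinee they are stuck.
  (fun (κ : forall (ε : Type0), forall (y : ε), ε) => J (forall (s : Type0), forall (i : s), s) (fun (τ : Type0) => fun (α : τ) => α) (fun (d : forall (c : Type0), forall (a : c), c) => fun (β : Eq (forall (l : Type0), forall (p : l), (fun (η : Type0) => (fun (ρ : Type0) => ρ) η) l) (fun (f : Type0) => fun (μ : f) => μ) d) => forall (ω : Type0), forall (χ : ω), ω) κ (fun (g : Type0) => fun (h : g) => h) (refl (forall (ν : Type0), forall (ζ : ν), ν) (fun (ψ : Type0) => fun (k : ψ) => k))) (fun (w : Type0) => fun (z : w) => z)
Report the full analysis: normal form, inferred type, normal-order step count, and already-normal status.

normal form:
  fun (κ : Type0) => fun (ε : κ) => ε
inferred type:
  forall (κ : Type0), forall (ε : κ), κ
reduction steps (normal order): 2
already normal: no
first contracted redex: a beta-redex


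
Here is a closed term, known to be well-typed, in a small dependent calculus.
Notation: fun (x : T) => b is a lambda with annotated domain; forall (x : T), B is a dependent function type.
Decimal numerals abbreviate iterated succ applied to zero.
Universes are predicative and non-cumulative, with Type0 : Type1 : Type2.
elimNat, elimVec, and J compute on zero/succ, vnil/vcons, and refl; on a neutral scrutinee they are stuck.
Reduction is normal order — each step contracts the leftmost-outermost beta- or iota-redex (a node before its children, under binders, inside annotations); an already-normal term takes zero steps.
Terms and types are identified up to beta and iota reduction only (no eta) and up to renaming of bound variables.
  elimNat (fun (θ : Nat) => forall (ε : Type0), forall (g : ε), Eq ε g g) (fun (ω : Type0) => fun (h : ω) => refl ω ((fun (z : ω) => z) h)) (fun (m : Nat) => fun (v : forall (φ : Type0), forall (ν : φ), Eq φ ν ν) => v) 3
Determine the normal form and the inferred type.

reduced normal form:
  fun (θ : Type0) => fun (ε : θ) => refl θ ε
inferred type:
  forall (θ : Type0), forall (ε : θ), Eq θ ε ε


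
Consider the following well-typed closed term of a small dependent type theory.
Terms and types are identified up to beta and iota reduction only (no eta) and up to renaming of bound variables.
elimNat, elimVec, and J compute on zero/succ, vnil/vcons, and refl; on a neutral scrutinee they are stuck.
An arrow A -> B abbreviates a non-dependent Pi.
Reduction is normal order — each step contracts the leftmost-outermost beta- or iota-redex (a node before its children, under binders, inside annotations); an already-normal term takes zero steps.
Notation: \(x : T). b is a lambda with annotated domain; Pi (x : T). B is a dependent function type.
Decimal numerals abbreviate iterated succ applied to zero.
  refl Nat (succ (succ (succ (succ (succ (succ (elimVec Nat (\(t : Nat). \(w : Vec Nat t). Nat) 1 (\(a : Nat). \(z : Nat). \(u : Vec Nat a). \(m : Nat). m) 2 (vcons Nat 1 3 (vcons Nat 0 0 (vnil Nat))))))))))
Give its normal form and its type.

normal form:
  refl Nat 7
the term's type:
  Eq Nat 7 7
observation: the leftmost-outermost redex is an elimVec iota-redex, and normalization takes 11 steps.


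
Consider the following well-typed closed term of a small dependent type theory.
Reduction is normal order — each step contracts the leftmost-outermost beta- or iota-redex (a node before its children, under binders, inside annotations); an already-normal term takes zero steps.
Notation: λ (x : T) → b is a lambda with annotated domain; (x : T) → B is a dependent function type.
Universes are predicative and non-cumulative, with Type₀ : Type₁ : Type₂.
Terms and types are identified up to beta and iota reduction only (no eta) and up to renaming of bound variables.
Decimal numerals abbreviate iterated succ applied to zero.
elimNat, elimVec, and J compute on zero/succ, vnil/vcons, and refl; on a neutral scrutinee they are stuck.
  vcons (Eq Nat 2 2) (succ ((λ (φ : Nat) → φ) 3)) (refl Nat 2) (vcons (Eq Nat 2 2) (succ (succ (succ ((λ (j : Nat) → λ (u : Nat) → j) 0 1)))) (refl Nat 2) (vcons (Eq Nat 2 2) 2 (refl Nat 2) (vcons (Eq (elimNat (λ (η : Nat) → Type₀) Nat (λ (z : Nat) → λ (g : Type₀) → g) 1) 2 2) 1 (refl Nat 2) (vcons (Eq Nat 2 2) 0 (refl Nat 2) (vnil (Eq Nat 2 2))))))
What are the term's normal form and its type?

normal form:
  vcons (Eq Nat 2 2) 4 (refl Nat 2) (vcons (Eq Nat 2 2) 3 (refl Nat 2) (vcons (Eq Nat 2 2) 2 (refl Nat 2) (vcons (Eq Nat 2 2) 1 (refl Nat 2) (vcons (Eq Nat 2 2) 0 (refl Nat 2) (vnil (Eq Nat 2 2))))))
inferred type:
  Vec (Eq Nat 2 2) 5
observation: reduction starts at a beta-redex, and 7 normal-order steps reach the normal form.


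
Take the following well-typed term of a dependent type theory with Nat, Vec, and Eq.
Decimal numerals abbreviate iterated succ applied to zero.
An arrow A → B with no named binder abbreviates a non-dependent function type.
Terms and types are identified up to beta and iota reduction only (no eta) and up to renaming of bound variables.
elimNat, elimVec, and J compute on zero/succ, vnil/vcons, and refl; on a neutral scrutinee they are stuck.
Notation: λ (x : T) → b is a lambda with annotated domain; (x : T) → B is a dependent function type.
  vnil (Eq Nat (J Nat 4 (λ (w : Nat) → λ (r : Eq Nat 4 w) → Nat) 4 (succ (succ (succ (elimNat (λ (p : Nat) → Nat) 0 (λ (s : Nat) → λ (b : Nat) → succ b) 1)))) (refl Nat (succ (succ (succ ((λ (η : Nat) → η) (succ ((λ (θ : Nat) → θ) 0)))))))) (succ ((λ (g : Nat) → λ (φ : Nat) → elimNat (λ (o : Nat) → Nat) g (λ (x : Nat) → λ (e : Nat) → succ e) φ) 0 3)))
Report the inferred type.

the term's type:
  Vec (Eq Nat 4 4) 0


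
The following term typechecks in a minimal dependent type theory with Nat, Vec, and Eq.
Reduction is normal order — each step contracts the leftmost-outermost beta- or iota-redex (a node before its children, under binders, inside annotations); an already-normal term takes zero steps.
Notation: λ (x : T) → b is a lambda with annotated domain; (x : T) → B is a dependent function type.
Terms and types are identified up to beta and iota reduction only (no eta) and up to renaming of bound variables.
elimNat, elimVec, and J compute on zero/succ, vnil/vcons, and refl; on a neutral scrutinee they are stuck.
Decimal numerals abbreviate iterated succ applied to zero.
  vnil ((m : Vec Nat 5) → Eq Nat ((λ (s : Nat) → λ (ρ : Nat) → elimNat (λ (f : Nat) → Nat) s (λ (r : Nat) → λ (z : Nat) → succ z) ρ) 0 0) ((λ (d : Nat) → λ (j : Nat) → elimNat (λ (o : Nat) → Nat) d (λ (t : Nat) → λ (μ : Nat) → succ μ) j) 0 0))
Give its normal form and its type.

resulting normal form:
  vnil ((m : Vec Nat 5) → Eq Nat 0 0)
type:
  Vec ((m : Vec Nat 5) → Eq Nat 0 0) 0


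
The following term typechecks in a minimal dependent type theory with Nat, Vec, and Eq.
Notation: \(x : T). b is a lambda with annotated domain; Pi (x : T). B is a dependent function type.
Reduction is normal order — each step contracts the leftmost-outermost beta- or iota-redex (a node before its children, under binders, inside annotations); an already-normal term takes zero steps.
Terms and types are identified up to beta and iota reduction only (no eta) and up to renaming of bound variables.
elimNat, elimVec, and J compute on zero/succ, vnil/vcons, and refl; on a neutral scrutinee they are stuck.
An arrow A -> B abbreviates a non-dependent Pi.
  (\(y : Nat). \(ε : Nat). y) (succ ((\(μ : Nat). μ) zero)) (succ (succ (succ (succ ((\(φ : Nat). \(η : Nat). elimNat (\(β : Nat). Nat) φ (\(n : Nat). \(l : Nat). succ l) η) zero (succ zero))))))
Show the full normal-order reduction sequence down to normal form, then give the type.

normal-order reduction:
  (\(y : Nat). \(ε : Nat). y) (succ ((\(μ : Nat). μ) zero)) (succ (succ (succ (succ ((\(φ : Nat). \(η : Nat). elimNat (\(β : Nat). Nat) φ (\(n : Nat). \(l : Nat). succ l) η) zero (succ zero))))))
  ~> (\(y : Nat). succ ((\(ε : Nat). ε) zero)) (succ (succ (succ (succ ((\(μ : Nat). \(φ : Nat). elimNat (\(η : Nat). Nat) μ (\(β : Nat). \(n : Nat). succ n) φ) zero (succ zero))))))
  ~> succ ((\(y : Nat). y) zero)
  ~> succ zero
type:
  Nat


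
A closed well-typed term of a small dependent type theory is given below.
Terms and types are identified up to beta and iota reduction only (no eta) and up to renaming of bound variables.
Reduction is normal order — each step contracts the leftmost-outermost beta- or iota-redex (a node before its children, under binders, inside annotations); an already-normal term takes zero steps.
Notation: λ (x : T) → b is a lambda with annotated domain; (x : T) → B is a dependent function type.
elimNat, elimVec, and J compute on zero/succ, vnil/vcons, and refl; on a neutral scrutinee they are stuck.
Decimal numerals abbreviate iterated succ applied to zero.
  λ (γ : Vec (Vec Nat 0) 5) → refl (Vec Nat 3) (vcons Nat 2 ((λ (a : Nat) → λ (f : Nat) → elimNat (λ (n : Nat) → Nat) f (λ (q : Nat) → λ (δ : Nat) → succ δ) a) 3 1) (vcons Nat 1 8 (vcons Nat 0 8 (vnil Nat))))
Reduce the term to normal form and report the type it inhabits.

reduced normal form:
  λ (γ : Vec (Vec Nat 0) 5) → refl (Vec Nat 3) (vcons Nat 2 4 (vcons Nat 1 8 (vcons Nat 0 8 (vnil Nat))))
the term's type:
  (γ : Vec (Vec Nat 0) 5) → Eq (Vec Nat 3) (vcons Nat 2 4 (vcons Nat 1 8 (vcons Nat 0 8 (vnil Nat)))) (vcons Nat 2 4 (vcons Nat 1 8 (vcons Nat 0 8 (vnil Nat))))
observation: the term reaches its normal form after 12 normal-order steps.


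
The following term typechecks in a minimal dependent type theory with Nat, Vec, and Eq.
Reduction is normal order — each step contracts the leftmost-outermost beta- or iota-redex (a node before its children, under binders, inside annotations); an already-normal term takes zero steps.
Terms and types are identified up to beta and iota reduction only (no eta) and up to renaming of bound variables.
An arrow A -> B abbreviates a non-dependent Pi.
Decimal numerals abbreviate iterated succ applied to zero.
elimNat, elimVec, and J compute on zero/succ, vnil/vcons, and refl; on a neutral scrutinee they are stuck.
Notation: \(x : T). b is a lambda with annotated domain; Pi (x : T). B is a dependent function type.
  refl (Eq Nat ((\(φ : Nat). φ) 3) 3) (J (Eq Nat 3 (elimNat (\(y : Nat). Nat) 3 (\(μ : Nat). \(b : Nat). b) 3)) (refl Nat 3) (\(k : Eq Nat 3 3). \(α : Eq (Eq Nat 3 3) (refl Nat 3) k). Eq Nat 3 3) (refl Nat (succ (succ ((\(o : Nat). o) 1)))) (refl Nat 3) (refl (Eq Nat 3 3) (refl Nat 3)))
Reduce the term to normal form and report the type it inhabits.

normal form:
  refl (Eq Nat 3 3) (refl Nat 3)
the term's type:
  Eq (Eq Nat 3 3) (refl Nat 3) (refl Nat 3)
observation: 3 normal-order steps normalize the term, beginning with a beta-redex.


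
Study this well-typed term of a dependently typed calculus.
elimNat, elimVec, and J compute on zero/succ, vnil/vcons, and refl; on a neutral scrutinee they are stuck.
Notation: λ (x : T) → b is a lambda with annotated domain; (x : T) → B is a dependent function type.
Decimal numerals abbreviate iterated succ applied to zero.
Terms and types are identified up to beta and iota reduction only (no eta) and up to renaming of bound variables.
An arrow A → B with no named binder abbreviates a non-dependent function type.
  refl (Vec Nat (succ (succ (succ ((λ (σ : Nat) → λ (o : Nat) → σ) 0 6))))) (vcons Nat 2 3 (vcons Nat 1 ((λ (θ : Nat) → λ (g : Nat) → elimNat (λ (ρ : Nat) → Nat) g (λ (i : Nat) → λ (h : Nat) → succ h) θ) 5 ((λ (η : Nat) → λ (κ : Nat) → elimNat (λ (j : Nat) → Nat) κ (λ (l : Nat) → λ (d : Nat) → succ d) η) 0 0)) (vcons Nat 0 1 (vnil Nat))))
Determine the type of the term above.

inferred type:
  Eq (Vec Nat 3) (vcons Nat 2 3 (vcons Nat 1 5 (vcons Nat 0 1 (vnil Nat)))) (vcons Nat 2 3 (vcons Nat 1 5 (vcons Nat 0 1 (vnil Nat))))


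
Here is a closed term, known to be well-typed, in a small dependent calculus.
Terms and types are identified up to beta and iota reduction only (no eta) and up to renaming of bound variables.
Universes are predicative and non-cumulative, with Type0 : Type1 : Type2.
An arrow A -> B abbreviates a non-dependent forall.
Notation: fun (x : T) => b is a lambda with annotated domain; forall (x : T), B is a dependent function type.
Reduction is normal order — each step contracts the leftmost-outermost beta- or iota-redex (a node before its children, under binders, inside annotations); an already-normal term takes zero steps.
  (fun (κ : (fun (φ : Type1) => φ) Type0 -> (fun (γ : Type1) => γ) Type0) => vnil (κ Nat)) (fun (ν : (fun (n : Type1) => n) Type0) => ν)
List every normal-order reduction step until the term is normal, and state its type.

normal-order reduction sequence:
  (fun (κ : (fun (φ : Type1) => φ) Type0 -> (fun (γ : Type1) => γ) Type0) => vnil (κ Nat)) (fun (ν : (fun (n : Type1) => n) Type0) => ν)
  ~> vnil ((fun (κ : (fun (φ : Type1) => φ) Type0) => κ) Nat)
  ~> vnil Nat
the term's type:
  Vec Nat zero


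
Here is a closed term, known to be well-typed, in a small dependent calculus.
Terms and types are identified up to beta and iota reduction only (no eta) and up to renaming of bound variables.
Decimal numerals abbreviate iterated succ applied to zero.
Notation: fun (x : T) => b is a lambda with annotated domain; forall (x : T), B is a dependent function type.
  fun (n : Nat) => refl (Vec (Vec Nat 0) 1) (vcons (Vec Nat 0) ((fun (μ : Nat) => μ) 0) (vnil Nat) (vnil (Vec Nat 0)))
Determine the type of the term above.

inferred type:
  forall (n : Nat), Eq (Vec (Vec Nat 0) 1) (vcons (Vec Nat 0) 0 (vnil Nat) (vnil (Vec Nat 0))) (vcons (Vec Nat 0) 0 (vnil Nat) (vnil (Vec Nat 0)))


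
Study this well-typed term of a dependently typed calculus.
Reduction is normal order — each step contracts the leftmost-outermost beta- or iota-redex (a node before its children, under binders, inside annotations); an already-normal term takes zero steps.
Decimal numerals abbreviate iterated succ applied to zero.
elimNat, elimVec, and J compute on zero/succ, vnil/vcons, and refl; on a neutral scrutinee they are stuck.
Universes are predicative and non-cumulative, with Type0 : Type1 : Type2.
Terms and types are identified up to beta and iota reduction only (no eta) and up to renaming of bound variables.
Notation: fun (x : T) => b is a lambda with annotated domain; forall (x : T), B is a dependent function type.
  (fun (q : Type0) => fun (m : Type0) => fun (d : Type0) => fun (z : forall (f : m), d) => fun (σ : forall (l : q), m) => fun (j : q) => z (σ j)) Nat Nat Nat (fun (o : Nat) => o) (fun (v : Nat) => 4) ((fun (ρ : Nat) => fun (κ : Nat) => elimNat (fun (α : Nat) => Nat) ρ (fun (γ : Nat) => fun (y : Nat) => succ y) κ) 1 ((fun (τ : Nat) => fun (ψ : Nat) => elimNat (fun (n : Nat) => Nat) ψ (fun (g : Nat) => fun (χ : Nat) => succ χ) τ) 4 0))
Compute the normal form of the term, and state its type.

reduced normal form:
  4
the term's type:
  Nat
observation: contracting a beta-redex first, the term normalizes in 8 steps.


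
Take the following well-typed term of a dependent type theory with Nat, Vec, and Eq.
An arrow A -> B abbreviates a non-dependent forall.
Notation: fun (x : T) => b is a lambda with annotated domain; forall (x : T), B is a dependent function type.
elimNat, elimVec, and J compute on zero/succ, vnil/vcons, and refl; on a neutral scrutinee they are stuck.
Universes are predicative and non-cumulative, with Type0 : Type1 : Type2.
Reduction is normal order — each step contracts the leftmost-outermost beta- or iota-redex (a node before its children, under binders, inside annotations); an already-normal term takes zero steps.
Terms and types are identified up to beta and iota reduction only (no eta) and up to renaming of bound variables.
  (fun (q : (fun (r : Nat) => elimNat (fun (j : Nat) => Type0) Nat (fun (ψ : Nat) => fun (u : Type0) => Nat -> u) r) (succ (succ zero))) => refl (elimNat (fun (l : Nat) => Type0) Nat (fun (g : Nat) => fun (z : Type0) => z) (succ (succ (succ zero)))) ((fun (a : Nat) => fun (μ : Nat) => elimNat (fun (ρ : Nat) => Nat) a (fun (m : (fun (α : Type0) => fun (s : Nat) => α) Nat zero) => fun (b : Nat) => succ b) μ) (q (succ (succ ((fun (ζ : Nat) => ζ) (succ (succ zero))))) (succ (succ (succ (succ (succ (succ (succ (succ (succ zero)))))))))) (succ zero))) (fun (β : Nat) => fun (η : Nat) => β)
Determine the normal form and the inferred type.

normal form:
  refl Nat (succ (succ (succ (succ (succ zero)))))
the term's type:
  Eq Nat (succ (succ (succ (succ (succ zero))))) (succ (succ (succ (succ (succ zero)))))


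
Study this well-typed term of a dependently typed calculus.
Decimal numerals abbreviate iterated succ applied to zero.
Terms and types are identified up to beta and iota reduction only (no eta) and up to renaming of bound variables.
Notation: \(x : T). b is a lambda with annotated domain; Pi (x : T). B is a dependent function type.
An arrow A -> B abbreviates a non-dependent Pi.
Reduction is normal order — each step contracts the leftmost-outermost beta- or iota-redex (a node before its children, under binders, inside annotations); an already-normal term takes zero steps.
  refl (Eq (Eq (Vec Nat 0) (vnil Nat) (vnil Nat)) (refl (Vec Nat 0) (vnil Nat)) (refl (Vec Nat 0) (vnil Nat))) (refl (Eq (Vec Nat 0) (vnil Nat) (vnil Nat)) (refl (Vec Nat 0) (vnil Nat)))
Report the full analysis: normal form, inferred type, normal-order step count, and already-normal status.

resulting normal form:
  refl (Eq (Eq (Vec Nat 0) (vnil Nat) (vnil Nat)) (refl (Vec Nat 0) (vnil Nat)) (refl (Vec Nat 0) (vnil Nat))) (refl (Eq (Vec Nat 0) (vnil Nat) (vnil Nat)) (refl (Vec Nat 0) (vnil Nat)))
inferred type:
  Eq (Eq (Eq (Vec Nat 0) (vnil Nat) (vnil Nat)) (refl (Vec Nat 0) (vnil Nat)) (refl (Vec Nat 0) (vnil Nat))) (refl (Eq (Vec Nat 0) (vnil Nat) (vnil Nat)) (refl (Vec Nat 0) (vnil Nat))) (refl (Eq (Vec Nat 0) (vnil Nat) (vnil Nat)) (refl (Vec Nat 0) (vnil Nat)))
steps to reach normal form (normal order): 0
term was already normal: yes


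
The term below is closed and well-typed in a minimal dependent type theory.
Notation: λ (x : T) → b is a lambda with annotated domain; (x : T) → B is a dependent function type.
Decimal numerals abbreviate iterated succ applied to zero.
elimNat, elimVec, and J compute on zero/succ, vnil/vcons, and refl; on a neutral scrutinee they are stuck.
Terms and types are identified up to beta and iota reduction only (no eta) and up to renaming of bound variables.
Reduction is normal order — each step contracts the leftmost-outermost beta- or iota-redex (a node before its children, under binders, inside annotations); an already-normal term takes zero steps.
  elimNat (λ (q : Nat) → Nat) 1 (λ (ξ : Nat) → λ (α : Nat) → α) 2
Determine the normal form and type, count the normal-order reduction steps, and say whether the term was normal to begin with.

resulting normal form:
  1
type:
  Nat
normal-order step count: 7
already normal: no
first contracted redex: an elimNat iota-redex


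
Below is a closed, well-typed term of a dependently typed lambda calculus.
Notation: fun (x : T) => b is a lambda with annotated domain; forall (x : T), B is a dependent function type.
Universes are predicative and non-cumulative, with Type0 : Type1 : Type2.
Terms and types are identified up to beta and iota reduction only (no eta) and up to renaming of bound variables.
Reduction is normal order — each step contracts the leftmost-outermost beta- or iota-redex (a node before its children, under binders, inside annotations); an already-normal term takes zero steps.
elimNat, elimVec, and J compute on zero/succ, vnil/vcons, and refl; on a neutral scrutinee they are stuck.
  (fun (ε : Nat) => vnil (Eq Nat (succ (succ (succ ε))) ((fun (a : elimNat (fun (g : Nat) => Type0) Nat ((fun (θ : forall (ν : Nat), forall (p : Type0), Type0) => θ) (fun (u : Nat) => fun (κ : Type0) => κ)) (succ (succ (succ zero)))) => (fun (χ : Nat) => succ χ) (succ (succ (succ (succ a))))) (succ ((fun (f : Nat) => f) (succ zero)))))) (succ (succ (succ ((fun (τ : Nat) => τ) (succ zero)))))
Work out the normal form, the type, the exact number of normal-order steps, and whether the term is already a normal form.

normal form:
  vnil (Eq Nat (succ (succ (succ (succ (succ (succ (succ zero))))))) (succ (succ (succ (succ (succ (succ (succ zero))))))))
inferred type:
  Vec (Eq Nat (succ (succ (succ (succ (succ (succ (succ zero))))))) (succ (succ (succ (succ (succ (succ (succ zero)))))))) zero
reduction steps (normal order): 5
already normal: no
first contracted redex: a beta-redex


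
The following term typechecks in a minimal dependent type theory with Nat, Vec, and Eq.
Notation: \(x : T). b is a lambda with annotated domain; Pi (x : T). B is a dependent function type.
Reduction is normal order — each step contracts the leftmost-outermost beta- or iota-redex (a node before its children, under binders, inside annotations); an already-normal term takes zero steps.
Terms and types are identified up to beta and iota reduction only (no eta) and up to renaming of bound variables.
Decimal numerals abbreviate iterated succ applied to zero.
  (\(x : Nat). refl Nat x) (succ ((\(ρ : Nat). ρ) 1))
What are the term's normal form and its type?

reduced normal form:
  refl Nat 2
type:
  Eq Nat 2 2
observation: the term reaches its normal form after 2 normal-order steps.


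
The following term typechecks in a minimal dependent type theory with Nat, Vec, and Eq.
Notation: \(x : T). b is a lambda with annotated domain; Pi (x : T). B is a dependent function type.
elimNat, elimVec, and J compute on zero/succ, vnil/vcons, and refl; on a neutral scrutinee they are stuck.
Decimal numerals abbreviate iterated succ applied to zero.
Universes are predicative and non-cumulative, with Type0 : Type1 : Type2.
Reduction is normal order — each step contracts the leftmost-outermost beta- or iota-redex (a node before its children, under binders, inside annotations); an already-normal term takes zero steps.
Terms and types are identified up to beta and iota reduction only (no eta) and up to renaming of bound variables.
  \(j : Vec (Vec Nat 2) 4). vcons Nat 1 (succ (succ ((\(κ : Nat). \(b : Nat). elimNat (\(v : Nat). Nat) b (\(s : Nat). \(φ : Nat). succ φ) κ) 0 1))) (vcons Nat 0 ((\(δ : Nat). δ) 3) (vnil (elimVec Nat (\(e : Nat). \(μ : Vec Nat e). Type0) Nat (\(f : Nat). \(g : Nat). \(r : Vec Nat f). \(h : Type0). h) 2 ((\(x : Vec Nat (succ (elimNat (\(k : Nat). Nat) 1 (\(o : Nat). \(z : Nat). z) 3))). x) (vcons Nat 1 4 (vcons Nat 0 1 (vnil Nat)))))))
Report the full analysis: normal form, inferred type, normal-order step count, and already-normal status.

reduced normal form:
  \(j : Vec (Vec Nat 2) 4). vcons Nat 1 3 (vcons Nat 0 3 (vnil Nat))
type:
  Pi (j : Vec (Vec Nat 2) 4). Vec Nat 2
reduction steps (normal order): 16
term was already normal: no
first contracted redex: a beta-redex


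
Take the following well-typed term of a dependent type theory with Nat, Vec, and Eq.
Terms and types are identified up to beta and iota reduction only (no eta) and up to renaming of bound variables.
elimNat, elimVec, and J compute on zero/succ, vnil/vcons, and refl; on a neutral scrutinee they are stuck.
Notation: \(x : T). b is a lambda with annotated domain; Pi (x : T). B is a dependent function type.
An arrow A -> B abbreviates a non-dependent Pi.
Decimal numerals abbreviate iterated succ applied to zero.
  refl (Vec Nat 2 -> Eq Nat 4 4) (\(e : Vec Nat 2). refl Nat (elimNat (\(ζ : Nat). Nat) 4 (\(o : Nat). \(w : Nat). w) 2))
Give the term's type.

type:
  Eq (Vec Nat 2 -> Eq Nat 4 4) (\(e : Vec Nat 2). refl Nat 4) (\(ζ : Vec Nat 2). refl Nat 4)


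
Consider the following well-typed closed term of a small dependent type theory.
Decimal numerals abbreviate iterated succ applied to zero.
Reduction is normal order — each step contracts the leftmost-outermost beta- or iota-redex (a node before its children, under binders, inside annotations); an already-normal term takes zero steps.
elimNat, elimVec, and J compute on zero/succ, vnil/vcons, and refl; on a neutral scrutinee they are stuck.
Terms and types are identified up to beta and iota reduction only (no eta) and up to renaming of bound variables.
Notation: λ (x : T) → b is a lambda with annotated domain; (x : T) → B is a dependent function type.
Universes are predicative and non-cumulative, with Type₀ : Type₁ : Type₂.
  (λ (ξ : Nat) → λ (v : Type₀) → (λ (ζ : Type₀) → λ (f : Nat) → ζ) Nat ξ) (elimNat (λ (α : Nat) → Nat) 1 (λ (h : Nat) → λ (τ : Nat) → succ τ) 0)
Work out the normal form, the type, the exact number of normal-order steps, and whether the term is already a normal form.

reduced normal form:
  λ (ξ : Type₀) → Nat
the term's type:
  (ξ : Type₀) → Type₀
reduction steps (normal order): 3
already normal: no
first contracted redex: a beta-redex


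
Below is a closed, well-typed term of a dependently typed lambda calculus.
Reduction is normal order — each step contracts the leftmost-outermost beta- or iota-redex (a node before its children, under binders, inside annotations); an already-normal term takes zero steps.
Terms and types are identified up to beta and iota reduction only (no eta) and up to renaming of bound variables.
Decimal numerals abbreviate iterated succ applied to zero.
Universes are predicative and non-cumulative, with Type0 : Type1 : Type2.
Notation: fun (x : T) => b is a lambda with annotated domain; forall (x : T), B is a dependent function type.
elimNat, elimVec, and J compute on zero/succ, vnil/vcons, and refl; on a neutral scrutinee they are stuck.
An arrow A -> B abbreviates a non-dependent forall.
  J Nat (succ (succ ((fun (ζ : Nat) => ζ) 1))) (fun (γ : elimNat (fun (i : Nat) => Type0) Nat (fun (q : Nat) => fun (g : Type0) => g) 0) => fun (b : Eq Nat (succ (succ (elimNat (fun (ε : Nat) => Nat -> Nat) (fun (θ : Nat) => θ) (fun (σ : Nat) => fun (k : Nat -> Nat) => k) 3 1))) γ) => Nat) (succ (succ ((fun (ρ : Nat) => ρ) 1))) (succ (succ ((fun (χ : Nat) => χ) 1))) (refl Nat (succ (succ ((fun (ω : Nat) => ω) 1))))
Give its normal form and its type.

resulting normal form:
  3
inferred type:
  Nat
observation: reduction starts at a J iota-redex, and 2 normal-order steps reach the normal form.


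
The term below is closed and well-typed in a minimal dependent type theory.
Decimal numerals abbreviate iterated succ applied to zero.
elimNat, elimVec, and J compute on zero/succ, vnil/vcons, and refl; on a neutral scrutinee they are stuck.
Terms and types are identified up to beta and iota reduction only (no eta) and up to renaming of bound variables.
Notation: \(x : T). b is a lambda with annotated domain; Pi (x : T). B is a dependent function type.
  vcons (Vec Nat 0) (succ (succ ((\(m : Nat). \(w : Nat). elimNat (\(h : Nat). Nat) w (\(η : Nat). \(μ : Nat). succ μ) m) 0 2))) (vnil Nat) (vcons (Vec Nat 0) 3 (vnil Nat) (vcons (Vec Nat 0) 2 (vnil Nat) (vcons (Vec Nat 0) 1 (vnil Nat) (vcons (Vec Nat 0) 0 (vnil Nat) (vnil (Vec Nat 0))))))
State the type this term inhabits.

inferred type:
  Vec (Vec Nat 0) 5


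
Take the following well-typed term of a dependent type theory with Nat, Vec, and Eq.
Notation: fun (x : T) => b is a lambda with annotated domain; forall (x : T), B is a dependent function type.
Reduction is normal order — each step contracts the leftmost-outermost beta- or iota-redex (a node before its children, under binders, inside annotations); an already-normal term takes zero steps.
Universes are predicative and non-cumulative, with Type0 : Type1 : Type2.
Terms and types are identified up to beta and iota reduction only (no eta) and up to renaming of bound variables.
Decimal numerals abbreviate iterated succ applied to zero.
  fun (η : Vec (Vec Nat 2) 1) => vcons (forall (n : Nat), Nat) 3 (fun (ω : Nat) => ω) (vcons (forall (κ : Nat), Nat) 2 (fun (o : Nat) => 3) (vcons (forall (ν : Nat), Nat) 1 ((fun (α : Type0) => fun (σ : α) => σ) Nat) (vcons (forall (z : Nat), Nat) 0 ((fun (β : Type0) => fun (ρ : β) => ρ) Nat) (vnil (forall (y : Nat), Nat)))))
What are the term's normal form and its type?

normal form:
  fun (η : Vec (Vec Nat 2) 1) => vcons (forall (n : Nat), Nat) 3 (fun (ω : Nat) => ω) (vcons (forall (κ : Nat), Nat) 2 (fun (o : Nat) => 3) (vcons (forall (ν : Nat), Nat) 1 (fun (α : Nat) => α) (vcons (forall (σ : Nat), Nat) 0 (fun (z : Nat) => z) (vnil (forall (β : Nat), Nat)))))
type:
  forall (η : Vec (Vec Nat 2) 1), Vec (forall (n : Nat), Nat) 4
observation: normalization takes exactly 2 steps under the normal-order strategy.


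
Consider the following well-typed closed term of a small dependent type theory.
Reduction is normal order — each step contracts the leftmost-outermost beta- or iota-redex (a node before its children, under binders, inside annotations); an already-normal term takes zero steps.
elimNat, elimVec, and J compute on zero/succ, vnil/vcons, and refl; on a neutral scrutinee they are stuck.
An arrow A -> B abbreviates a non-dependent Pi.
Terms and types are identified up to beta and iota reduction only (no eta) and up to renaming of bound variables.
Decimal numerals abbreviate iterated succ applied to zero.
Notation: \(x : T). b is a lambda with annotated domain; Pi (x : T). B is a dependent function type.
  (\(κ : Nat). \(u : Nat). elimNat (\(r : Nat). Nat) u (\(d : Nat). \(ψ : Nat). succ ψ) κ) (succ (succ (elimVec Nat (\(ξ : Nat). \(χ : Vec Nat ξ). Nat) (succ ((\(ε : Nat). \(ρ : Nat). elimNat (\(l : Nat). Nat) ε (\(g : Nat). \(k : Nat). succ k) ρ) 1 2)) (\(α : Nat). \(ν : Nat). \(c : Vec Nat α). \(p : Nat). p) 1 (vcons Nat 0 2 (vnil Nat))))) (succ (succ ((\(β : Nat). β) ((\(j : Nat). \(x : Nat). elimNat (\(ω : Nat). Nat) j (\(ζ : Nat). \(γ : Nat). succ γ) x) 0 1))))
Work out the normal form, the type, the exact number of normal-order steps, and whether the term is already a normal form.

resulting normal form:
  9
inferred type:
  Nat
normal-order step count: 43
started in normal form: no
first redex: a beta-redex


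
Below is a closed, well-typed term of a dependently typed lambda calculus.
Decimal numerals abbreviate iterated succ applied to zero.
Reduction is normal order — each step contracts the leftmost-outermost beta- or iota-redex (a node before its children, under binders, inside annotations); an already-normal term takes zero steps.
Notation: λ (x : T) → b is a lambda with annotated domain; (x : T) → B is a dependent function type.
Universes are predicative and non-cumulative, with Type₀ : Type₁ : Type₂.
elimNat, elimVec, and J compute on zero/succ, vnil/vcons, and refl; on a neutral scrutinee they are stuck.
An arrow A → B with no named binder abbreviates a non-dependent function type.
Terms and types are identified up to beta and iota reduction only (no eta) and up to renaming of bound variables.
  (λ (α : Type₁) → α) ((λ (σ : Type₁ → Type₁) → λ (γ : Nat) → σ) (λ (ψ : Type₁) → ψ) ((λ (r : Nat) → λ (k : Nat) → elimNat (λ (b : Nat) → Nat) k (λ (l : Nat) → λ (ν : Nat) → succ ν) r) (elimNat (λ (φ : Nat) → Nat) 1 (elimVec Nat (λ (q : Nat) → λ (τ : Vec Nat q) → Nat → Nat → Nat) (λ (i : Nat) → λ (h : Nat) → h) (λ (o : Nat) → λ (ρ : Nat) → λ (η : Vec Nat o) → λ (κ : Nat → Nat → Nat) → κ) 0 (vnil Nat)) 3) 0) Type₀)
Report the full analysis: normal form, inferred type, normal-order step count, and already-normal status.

reduced normal form:
  Type₀
inferred type:
  Type₁
normal-order step count: 4
started in normal form: no
first redex: a beta-redex


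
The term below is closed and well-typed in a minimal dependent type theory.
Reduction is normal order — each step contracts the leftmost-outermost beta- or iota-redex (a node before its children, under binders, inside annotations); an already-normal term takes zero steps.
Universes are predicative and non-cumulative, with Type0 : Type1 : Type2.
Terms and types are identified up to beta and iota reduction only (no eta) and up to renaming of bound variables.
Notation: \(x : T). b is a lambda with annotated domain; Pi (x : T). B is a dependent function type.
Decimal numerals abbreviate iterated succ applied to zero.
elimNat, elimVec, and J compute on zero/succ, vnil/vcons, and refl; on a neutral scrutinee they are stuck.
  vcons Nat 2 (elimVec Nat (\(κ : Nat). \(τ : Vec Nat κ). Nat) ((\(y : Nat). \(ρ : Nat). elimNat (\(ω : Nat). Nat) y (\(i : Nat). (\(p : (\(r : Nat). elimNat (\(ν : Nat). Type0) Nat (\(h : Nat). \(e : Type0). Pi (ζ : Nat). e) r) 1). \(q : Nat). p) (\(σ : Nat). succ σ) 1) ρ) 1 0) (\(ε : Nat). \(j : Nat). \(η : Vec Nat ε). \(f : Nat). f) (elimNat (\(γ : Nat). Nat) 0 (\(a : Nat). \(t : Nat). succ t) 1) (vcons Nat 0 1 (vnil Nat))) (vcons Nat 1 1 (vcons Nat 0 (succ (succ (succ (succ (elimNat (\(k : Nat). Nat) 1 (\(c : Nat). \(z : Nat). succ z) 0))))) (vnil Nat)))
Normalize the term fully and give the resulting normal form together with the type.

resulting normal form:
  vcons Nat 2 1 (vcons Nat 1 1 (vcons Nat 0 5 (vnil Nat)))
the term's type:
  Vec Nat 3


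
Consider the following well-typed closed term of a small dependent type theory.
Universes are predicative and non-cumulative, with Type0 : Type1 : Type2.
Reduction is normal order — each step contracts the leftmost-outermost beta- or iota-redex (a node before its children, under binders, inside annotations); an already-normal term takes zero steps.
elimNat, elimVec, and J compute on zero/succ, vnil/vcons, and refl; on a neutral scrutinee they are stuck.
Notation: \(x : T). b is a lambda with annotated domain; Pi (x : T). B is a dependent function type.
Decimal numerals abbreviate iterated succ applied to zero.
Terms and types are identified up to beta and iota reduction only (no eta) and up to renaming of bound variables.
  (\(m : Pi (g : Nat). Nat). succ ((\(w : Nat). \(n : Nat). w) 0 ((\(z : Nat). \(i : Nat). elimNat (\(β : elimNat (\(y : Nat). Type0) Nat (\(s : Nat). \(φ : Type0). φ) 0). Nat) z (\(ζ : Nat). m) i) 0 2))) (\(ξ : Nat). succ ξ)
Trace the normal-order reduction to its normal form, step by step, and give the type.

normal-order reduction:
  (\(m : Pi (g : Nat). Nat). succ ((\(w : Nat). \(n : Nat). w) 0 ((\(z : Nat). \(i : Nat). elimNat (\(β : elimNat (\(y : Nat). Type0) Nat (\(s : Nat). \(φ : Type0). φ) 0). Nat) z (\(ζ : Nat). m) i) 0 2))) (\(ξ : Nat). succ ξ)
  ~> succ ((\(m : Nat). \(g : Nat). m) 0 ((\(w : Nat). \(n : Nat). elimNat (\(z : elimNat (\(i : Nat). Type0) Nat (\(β : Nat). \(y : Type0). y) 0). Nat) w (\(s : Nat). \(φ : Nat). succ φ) n) 0 2))
  ~> succ ((\(m : Nat). 0) ((\(g : Nat). \(w : Nat). elimNat (\(n : elimNat (\(z : Nat). Type0) Nat (\(i : Nat). \(β : Type0). β) 0). Nat) g (\(y : Nat). \(s : Nat). succ s) w) 0 2))
  ~> 1
inferred type:
  Nat
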